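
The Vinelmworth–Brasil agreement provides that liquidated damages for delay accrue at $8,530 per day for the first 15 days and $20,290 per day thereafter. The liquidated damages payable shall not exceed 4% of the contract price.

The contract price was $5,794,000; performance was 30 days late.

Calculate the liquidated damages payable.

First 15 days: 15 × $8,530 = $127,950
Remaining days: (30 − 15) × $20,290 = $304,350
Accrued per-day damages: $127,950 + $304,350 = $432,300
Cap: 4% of $5,794,000 = $231,760
Cap at $231,760: $432,300 exceeds the cap → $231,760

Liquidated damages: $231,760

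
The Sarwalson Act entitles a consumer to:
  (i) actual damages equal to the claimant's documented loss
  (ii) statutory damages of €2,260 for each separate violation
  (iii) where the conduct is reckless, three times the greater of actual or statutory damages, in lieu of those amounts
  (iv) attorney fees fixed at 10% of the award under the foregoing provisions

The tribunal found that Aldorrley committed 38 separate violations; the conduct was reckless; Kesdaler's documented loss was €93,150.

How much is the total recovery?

€307,395

Statutory damages: 38 × €2,260 = €85,880
Greater of actual damages (€93,150) or statutory damages (€85,880): €93,150
Trebled: 3 × €93,150 = €279,450
Attorney fees: 10% of €279,450 = €27,945
Total recovery: €279,450 + €27,945 = €307,395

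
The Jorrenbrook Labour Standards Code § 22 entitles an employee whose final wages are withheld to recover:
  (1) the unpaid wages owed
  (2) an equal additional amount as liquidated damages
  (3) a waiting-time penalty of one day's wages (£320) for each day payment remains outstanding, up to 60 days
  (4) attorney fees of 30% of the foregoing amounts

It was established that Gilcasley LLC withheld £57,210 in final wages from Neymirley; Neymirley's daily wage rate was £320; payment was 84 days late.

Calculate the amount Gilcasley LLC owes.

Liquidated damages (equal amount): £57,210
Penalty days: min(84, 60) = 60
Waiting-time penalty: 60 × £320 = £19,200
Subtotal: £57,210 + £57,210 + £19,200 = £133,620
Attorney fees: 30% of £133,620 = £40,086
Total award: £133,620 + £40,086 = £173,706

£173,706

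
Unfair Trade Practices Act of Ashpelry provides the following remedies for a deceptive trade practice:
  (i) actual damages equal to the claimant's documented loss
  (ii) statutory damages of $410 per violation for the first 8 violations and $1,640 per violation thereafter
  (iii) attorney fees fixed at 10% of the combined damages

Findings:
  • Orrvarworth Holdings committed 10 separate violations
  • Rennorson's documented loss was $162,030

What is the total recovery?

Total recovery: $185,449

First 8 violations: 8 × $410 = $3,280
Remaining violations: (10 − 8) × $1,640 = $3,280
Statutory damages: $3,280 + $3,280 = $6,560
Combined damages: $162,030 + $6,560 = $168,590
Attorney fees: 10% of $168,590 = $16,859
Total recovery: $168,590 + $16,859 = $185,449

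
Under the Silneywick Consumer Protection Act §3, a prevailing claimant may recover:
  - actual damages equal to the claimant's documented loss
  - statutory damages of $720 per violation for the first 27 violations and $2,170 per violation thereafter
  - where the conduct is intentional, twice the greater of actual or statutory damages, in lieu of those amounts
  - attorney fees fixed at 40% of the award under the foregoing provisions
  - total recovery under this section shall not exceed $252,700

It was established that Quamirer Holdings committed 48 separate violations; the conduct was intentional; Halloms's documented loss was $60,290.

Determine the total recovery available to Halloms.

Total recovery: $182,028

First 27 violations: 27 × $720 = $19,440
Remaining violations: (48 − 27) × $2,170 = $45,570
Statutory damages: $19,440 + $45,570 = $65,010
Greater of actual damages ($60,290) or statutory damages ($65,010): $65,010
Doubled: 2 × $65,010 = $130,020
Attorney fees: 40% of $130,020 = $52,008
Total before cap: $130,020 + $52,008 = $182,028
Cap at $252,700: $182,028 is within the cap, no reduction.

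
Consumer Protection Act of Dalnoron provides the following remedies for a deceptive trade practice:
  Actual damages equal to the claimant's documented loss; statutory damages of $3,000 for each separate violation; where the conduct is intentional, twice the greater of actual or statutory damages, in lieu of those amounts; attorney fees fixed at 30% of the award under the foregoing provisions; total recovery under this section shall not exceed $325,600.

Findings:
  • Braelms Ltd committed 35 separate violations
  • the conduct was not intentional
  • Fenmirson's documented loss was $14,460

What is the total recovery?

$155,298

Statutory damages: 35 × $3,000 = $105,000
Conduct not intentional: the in-lieu enhancement does not apply.
Actual plus statutory damages: $14,460 + $105,000 = $119,460
Attorney fees: 30% of $119,460 = $35,838
Total before cap: $119,460 + $35,838 = $155,298
Cap at $325,600: $155,298 is within the cap, no reduction.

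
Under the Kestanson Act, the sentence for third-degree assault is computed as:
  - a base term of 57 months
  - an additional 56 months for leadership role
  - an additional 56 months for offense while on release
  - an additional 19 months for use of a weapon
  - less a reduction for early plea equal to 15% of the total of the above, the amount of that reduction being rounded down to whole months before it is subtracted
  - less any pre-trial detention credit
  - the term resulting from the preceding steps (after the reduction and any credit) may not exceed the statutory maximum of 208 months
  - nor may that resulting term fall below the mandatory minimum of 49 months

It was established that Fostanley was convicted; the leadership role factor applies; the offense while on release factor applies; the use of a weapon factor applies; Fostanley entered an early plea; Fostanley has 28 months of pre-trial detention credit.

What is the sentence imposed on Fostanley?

132 months

Leadership role enhancement: +56 months
Offense while on release enhancement: +56 months
Use of a weapon enhancement: +19 months
Adjusted term: 57 months + 56 months + 56 months + 19 months = 188 months
Early plea reduction: 15% of 188 months = 28 months (rounded down)
After reduction: 188 − 28 = 160 months
Less pre-trial detention credit: 160 months − 28 months = 132 months
Cap at 208 months: 132 months is within the cap, no reduction.
Minimum 49 months: 132 months meets the minimum, no increase.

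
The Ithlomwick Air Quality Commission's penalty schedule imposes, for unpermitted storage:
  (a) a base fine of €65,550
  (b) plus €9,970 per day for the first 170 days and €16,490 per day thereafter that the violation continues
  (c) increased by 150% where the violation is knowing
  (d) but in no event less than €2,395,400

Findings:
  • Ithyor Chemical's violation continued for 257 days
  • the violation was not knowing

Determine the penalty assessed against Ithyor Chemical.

First 170 days: 170 × €9,970 = €1,694,900
Remaining days: (257 − 170) × €16,490 = €1,434,630
Per-day component: €1,694,900 + €1,434,630 = €3,129,530
Base plus per-day: €65,550 + €3,129,530 = €3,195,080
The violation was not knowing: no 150% increase.
Minimum €2,395,400: €3,195,080 meets the minimum, no increase.

€3,195,080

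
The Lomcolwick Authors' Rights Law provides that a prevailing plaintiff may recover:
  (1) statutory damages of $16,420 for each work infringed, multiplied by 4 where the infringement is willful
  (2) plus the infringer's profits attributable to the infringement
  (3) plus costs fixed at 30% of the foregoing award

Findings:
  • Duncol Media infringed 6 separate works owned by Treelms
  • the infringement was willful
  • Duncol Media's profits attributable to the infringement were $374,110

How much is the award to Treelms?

Statutory damages: 6 × $16,420 = $98,520
Multiplied by 4: 4 × $98,520 = $394,080
Combined award: $394,080 + $374,110 = $768,190
Costs: 30% of $768,190 = $230,457
Award plus costs: $768,190 + $230,457 = $998,647

$998,647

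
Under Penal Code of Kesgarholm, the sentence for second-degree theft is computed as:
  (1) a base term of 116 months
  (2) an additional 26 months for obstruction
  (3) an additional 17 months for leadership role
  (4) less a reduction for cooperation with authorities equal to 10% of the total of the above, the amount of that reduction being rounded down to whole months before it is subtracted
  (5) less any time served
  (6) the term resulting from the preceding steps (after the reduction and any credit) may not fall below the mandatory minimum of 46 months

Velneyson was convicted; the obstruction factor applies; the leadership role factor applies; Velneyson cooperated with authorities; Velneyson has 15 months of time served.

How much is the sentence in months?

129 months

Obstruction enhancement: +26 months
Leadership role enhancement: +17 months
Adjusted term: 116 months + 26 months + 17 months = 159 months
Cooperation with authorities reduction: 10% of 159 months = 15 months (rounded down)
After reduction: 159 − 15 = 144 months
Less time served: 144 months − 15 months = 129 months
Minimum 46 months: 129 months meets the minimum, no increase.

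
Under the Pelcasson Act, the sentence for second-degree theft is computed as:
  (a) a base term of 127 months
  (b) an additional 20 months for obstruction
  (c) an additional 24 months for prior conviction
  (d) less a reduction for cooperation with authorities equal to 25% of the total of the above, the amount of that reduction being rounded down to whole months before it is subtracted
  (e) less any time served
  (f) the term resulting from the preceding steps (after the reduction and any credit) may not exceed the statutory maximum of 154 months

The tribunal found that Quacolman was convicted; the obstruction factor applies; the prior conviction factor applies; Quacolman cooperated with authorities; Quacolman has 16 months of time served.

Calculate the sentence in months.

Obstruction enhancement: +20 months
Prior conviction enhancement: +24 months
Adjusted term: 127 months + 20 months + 24 months = 171 months
Cooperation with authorities reduction: 25% of 171 months = 42 months (rounded down)
After reduction: 171 − 42 = 129 months
Less time served: 129 months − 16 months = 113 months
Cap at 154 months: 113 months is within the cap, no reduction.

113 months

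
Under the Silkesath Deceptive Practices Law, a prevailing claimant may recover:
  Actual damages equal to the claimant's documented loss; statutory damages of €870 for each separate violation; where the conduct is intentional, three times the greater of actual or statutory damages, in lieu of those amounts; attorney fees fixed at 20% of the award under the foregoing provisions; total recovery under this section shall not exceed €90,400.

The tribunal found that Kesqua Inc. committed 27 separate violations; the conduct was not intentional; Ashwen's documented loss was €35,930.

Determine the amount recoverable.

Statutory damages: 27 × €870 = €23,490
Conduct not intentional: the in-lieu enhancement does not apply.
Actual plus statutory damages: €35,930 + €23,490 = €59,420
Attorney fees: 20% of €59,420 = €11,884
Total before cap: €59,420 + €11,884 = €71,304
Cap at €90,400: €71,304 is within the cap, no reduction.

€71,304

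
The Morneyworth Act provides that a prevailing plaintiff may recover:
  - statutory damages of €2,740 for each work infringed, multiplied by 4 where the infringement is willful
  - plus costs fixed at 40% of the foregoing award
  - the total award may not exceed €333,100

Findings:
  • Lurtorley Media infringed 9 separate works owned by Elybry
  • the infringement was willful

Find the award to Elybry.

Statutory damages: 9 × €2,740 = €24,660
Multiplied by 4: 4 × €24,660 = €98,640
Costs: 40% of €98,640 = €39,456
Award plus costs: €98,640 + €39,456 = €138,096
Cap at €333,100: €138,096 is within the cap, no reduction.

€138,096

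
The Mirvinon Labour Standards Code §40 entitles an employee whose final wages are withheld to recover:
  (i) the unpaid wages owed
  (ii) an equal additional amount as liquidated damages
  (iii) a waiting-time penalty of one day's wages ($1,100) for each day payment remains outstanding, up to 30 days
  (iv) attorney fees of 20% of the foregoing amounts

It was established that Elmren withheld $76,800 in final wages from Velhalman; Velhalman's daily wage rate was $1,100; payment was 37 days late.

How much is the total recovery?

$223,920

Liquidated damages (equal amount): $76,800
Penalty days: min(37, 30) = 30
Waiting-time penalty: 30 × $1,100 = $33,000
Subtotal: $76,800 + $76,800 + $33,000 = $186,600
Attorney fees: 20% of $186,600 = $37,320
Total award: $186,600 + $37,320 = $223,920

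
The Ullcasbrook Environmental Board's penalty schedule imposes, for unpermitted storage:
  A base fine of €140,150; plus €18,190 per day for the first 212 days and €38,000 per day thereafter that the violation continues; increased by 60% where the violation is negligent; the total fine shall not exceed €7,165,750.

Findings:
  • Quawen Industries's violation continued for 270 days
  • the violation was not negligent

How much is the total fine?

First 212 days: 212 × €18,190 = €3,856,280
Remaining days: (270 − 212) × €38,000 = €2,204,000
Per-day component: €3,856,280 + €2,204,000 = €6,060,280
Base plus per-day: €140,150 + €6,060,280 = €6,200,430
The violation was not negligent: no 60% increase.
Cap at €7,165,750: €6,200,430 is within the cap, no reduction.

€6,200,430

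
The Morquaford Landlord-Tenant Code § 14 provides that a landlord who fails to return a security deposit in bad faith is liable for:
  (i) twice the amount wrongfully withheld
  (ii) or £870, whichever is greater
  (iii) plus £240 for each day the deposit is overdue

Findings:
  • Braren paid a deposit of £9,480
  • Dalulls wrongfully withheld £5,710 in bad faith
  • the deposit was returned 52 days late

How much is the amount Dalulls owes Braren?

Doubled: 2 × £5,710 = £11,420
Minimum £870: £11,420 meets the minimum, no increase.
Late-return penalty: 52 × £240 = £12,480
Damages plus late penalty: £11,420 + £12,480 = £23,900

Recovery: £23,900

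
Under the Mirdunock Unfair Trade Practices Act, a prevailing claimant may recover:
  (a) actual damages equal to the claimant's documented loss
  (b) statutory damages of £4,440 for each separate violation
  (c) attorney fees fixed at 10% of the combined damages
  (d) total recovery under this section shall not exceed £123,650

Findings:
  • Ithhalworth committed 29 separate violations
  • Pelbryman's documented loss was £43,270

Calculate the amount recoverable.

£123,650

Statutory damages: 29 × £4,440 = £128,760
Combined damages: £43,270 + £128,760 = £172,030
Attorney fees: 10% of £172,030 = £17,203
Total before cap: £172,030 + £17,203 = £189,233
Cap at £123,650: £189,233 exceeds the cap → £123,650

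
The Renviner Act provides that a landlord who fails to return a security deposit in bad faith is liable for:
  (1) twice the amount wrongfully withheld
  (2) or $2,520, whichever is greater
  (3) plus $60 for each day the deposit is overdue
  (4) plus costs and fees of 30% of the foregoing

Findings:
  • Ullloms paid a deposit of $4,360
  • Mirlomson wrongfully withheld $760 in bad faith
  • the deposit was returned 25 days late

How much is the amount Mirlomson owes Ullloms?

$5,226

Doubled: 2 × $760 = $1,520
Minimum $2,520: $1,520 is below the minimum → $2,520
Late-return penalty: 25 × $60 = $1,500
Damages plus late penalty: $2,520 + $1,500 = $4,020
Costs and fees: 30% of $4,020 = $1,206
Total recovery: $4,020 + $1,206 = $5,226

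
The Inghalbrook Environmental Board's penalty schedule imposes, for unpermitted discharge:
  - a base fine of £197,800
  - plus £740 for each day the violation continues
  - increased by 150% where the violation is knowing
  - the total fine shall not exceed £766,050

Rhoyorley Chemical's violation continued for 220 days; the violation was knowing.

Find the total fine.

£766,050

Per-day component: 220 × £740 = £162,800
Base plus per-day: £197,800 + £162,800 = £360,600
Enhancement: 150% of £360,600 = £540,900
Enhanced fine: £360,600 + £540,900 = £901,500
Cap at £766,050: £901,500 exceeds the cap → £766,050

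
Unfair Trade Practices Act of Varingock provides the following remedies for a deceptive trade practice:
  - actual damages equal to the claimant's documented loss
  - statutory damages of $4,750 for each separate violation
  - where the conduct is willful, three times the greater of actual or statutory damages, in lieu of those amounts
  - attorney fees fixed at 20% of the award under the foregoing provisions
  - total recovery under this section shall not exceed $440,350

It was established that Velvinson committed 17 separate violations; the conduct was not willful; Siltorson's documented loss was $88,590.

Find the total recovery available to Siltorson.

$203,208

Statutory damages: 17 × $4,750 = $80,750
Conduct not willful: the in-lieu enhancement does not apply.
Actual plus statutory damages: $88,590 + $80,750 = $169,340
Attorney fees: 20% of $169,340 = $33,868
Total before cap: $169,340 + $33,868 = $203,208
Cap at $440,350: $203,208 is within the cap, no reduction.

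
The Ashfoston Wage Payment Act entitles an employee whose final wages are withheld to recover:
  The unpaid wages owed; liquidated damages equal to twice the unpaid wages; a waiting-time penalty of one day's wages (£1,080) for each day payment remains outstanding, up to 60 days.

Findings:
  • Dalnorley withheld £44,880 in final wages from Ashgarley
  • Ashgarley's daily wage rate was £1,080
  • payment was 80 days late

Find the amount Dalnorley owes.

Doubled: 2 × £44,880 = £89,760
Penalty days: min(80, 60) = 60
Waiting-time penalty: 60 × £1,080 = £64,800
Total award: £44,880 + £89,760 + £64,800 = £199,440

£199,440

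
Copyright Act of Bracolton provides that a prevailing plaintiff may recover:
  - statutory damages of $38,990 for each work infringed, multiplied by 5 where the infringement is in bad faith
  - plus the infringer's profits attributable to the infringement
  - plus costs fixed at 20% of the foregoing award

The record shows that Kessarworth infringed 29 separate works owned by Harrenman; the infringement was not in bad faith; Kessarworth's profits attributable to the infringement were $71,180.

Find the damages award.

Statutory damages: 29 × $38,990 = $1,130,710
Infringement not in bad faith: no ×5 enhancement.
Combined award: $1,130,710 + $71,180 = $1,201,890
Costs: 20% of $1,201,890 = $240,378
Award plus costs: $1,201,890 + $240,378 = $1,442,268

$1,442,268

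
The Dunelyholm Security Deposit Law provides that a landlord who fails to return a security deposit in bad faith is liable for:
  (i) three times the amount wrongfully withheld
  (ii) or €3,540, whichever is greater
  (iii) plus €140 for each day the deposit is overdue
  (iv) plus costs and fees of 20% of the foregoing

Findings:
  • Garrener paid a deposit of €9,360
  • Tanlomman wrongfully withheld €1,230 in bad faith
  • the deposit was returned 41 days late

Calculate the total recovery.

Trebled: 3 × €1,230 = €3,690
Minimum €3,540: €3,690 meets the minimum, no increase.
Late-return penalty: 41 × €140 = €5,740
Damages plus late penalty: €3,690 + €5,740 = €9,430
Costs and fees: 20% of €9,430 = €1,886
Total recovery: €9,430 + €1,886 = €11,316

€11,316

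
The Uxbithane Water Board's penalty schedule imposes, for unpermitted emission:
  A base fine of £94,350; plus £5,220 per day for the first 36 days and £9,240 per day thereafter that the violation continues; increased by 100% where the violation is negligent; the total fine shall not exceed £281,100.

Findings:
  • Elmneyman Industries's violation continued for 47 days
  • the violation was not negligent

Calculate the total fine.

£281,100

First 36 days: 36 × £5,220 = £187,920
Remaining days: (47 − 36) × £9,240 = £101,640
Per-day component: £187,920 + £101,640 = £289,560
Base plus per-day: £94,350 + £289,560 = £383,910
The violation was not negligent: no 100% increase.
Cap at £281,100: £383,910 exceeds the cap → £281,100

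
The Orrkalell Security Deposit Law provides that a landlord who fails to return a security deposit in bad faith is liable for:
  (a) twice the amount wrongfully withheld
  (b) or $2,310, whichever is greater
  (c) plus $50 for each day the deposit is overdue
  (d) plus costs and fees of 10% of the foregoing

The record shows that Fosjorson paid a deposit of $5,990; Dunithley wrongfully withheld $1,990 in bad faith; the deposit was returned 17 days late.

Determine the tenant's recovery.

Doubled: 2 × $1,990 = $3,980
Minimum $2,310: $3,980 meets the minimum, no increase.
Late-return penalty: 17 × $50 = $850
Damages plus late penalty: $3,980 + $850 = $4,830
Costs and fees: 10% of $4,830 = $483
Total recovery: $4,830 + $483 = $5,313

$5,313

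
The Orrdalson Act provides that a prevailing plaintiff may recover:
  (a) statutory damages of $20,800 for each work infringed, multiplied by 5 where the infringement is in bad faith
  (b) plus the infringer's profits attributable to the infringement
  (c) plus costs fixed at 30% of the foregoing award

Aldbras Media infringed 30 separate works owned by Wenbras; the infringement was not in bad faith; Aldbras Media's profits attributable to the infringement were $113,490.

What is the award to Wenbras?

$958,737

Statutory damages: 30 × $20,800 = $624,000
Infringement not in bad faith: no ×5 enhancement.
Combined award: $624,000 + $113,490 = $737,490
Costs: 30% of $737,490 = $221,247
Award plus costs: $737,490 + $221,247 = $958,737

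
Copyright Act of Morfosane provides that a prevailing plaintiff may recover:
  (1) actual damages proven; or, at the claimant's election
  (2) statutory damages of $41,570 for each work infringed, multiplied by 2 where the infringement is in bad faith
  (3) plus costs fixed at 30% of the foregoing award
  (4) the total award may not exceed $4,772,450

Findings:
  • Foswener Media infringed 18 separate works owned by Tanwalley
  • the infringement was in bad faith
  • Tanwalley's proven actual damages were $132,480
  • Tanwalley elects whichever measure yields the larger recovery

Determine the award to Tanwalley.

Statutory damages: 18 × $41,570 = $748,260
Doubled: 2 × $748,260 = $1,496,520
Greater of actual damages ($132,480) or enhanced statutory damages ($1,496,520): $1,496,520
Costs: 30% of $1,496,520 = $448,956
Award plus costs: $1,496,520 + $448,956 = $1,945,476
Cap at $4,772,450: $1,945,476 is within the cap, no reduction.

$1,945,476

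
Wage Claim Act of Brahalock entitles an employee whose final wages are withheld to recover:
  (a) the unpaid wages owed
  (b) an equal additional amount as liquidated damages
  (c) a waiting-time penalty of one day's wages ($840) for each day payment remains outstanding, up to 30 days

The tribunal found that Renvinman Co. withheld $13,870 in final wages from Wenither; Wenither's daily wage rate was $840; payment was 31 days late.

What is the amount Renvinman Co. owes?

Liquidated damages (equal amount): $13,870
Penalty days: min(31, 30) = 30
Waiting-time penalty: 30 × $840 = $25,200
Total award: $13,870 + $13,870 + $25,200 = $52,940

$52,940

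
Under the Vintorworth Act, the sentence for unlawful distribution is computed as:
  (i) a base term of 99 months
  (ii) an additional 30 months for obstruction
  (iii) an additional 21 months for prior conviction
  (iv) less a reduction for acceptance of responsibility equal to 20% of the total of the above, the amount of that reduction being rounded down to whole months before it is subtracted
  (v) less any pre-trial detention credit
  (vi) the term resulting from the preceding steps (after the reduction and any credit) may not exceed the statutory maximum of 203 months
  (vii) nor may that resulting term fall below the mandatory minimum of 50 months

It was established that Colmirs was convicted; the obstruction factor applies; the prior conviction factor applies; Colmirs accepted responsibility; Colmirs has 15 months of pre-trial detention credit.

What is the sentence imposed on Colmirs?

Obstruction enhancement: +30 months
Prior conviction enhancement: +21 months
Adjusted term: 99 months + 30 months + 21 months = 150 months
Acceptance of responsibility reduction: 20% of 150 months = 30 months (rounded down)
After reduction: 150 − 30 = 120 months
Less pre-trial detention credit: 120 months − 15 months = 105 months
Cap at 203 months: 105 months is within the cap, no reduction.
Minimum 50 months: 105 months meets the minimum, no increase.

105 months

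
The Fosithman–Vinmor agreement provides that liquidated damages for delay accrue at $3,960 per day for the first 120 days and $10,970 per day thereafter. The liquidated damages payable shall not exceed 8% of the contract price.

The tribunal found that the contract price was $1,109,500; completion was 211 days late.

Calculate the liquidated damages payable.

$88,760

First 120 days: 120 × $3,960 = $475,200
Remaining days: (211 − 120) × $10,970 = $998,270
Accrued per-day damages: $475,200 + $998,270 = $1,473,470
Cap: 8% of $1,109,500 = $88,760
Cap at $88,760: $1,473,470 exceeds the cap → $88,760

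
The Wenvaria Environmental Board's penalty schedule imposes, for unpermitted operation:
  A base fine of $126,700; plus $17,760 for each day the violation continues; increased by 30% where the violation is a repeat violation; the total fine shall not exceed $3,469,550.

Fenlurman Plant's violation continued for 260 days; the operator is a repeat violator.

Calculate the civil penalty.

Per-day component: 260 × $17,760 = $4,617,600
Base plus per-day: $126,700 + $4,617,600 = $4,744,300
Enhancement: 30% of $4,744,300 = $1,423,290
Enhanced fine: $4,744,300 + $1,423,290 = $6,167,590
Cap at $3,469,550: $6,167,590 exceeds the cap → $3,469,550

$3,469,550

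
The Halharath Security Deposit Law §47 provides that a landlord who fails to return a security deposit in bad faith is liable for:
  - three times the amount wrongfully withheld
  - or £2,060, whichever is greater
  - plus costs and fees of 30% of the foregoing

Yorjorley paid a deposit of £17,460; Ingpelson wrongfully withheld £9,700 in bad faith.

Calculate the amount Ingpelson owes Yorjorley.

£37,830

Trebled: 3 × £9,700 = £29,100
Minimum £2,060: £29,100 meets the minimum, no increase.
Costs and fees: 30% of £29,100 = £8,730
Total recovery: £29,100 + £8,730 = £37,830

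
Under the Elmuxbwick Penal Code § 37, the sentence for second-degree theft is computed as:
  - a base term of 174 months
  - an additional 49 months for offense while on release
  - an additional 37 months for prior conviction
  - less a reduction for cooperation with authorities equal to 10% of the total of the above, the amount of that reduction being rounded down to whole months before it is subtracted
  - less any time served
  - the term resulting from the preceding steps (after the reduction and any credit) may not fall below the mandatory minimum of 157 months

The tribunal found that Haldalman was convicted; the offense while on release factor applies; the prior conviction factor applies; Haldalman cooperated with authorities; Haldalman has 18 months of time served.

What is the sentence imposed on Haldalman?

216 months

Offense while on release enhancement: +49 months
Prior conviction enhancement: +37 months
Adjusted term: 174 months + 49 months + 37 months = 260 months
Cooperation with authorities reduction: 10% of 260 months = 26 months (rounded down)
After reduction: 260 − 26 = 234 months
Less time served: 234 months − 18 months = 216 months
Minimum 157 months: 216 months meets the minimum, no increase.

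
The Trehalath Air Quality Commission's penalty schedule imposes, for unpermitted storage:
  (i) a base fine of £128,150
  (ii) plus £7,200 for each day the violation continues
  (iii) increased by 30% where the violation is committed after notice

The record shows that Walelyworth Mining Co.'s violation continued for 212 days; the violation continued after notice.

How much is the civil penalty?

£2,150,915

Per-day component: 212 × £7,200 = £1,526,400
Base plus per-day: £128,150 + £1,526,400 = £1,654,550
Enhancement: 30% of £1,654,550 = £496,365
Enhanced fine: £1,654,550 + £496,365 = £2,150,915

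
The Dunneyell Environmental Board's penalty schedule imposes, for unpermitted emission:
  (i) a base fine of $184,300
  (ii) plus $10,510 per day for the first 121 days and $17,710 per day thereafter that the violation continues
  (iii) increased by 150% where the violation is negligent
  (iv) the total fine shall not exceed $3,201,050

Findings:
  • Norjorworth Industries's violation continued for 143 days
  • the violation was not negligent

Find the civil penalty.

First 121 days: 121 × $10,510 = $1,271,710
Remaining days: (143 − 121) × $17,710 = $389,620
Per-day component: $1,271,710 + $389,620 = $1,661,330
Base plus per-day: $184,300 + $1,661,330 = $1,845,630
The violation was not negligent: no 150% increase.
Cap at $3,201,050: $1,845,630 is within the cap, no reduction.

$1,845,630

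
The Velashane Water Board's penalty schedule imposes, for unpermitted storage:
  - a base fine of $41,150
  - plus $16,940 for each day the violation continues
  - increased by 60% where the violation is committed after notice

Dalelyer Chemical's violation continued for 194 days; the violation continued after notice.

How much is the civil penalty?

Per-day component: 194 × $16,940 = $3,286,360
Base plus per-day: $41,150 + $3,286,360 = $3,327,510
Enhancement: 60% of $3,327,510 = $1,996,506
Enhanced fine: $3,327,510 + $1,996,506 = $5,324,016

$5,324,016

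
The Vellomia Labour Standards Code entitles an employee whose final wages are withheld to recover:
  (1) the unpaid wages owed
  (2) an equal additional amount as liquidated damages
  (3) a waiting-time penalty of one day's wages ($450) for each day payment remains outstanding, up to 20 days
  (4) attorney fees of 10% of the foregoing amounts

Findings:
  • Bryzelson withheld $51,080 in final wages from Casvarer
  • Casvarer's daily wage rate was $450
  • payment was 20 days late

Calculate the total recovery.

Liquidated damages (equal amount): $51,080
Penalty days: min(20, 20) = 20
Waiting-time penalty: 20 × $450 = $9,000
Subtotal: $51,080 + $51,080 + $9,000 = $111,160
Attorney fees: 10% of $111,160 = $11,116
Total award: $111,160 + $11,116 = $122,276

$122,276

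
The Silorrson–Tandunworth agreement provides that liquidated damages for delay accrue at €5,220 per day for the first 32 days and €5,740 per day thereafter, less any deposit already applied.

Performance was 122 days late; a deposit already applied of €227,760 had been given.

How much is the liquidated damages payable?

First 32 days: 32 × €5,220 = €167,040
Remaining days: (122 − 32) × €5,740 = €516,600
Accrued per-day damages: €167,040 + €516,600 = €683,640
Less deposit already applied: €683,640 − €227,760 = €455,880

€455,880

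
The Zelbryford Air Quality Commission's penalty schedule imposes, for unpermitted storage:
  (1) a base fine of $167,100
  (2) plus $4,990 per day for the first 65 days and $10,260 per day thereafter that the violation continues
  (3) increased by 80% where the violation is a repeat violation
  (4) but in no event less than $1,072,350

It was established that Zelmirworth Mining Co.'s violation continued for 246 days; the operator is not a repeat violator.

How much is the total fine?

$2,348,510

First 65 days: 65 × $4,990 = $324,350
Remaining days: (246 − 65) × $10,260 = $1,857,060
Per-day component: $324,350 + $1,857,060 = $2,181,410
Base plus per-day: $167,100 + $2,181,410 = $2,348,510
The operator is not a repeat violator: no 80% increase.
Minimum $1,072,350: $2,348,510 meets the minimum, no increase.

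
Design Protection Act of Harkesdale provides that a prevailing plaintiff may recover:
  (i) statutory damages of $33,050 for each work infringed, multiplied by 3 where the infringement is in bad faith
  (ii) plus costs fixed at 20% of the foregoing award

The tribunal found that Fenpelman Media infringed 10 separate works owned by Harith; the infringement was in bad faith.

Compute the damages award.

$1,189,800

Statutory damages: 10 × $33,050 = $330,500
Trebled: 3 × $330,500 = $991,500
Costs: 20% of $991,500 = $198,300
Award plus costs: $991,500 + $198,300 = $1,189,800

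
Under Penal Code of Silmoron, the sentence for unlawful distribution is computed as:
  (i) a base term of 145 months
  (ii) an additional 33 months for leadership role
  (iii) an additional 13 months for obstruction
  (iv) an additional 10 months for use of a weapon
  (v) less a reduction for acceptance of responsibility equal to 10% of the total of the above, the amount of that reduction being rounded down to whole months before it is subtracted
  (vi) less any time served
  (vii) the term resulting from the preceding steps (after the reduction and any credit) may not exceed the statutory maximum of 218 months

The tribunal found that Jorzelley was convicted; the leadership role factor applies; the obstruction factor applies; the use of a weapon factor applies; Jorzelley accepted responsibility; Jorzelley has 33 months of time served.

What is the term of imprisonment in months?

Leadership role enhancement: +33 months
Obstruction enhancement: +13 months
Use of a weapon enhancement: +10 months
Adjusted term: 145 months + 33 months + 13 months + 10 months = 201 months
Acceptance of responsibility reduction: 10% of 201 months = 20 months (rounded down)
After reduction: 201 − 20 = 181 months
Less time served: 181 months − 33 months = 148 months
Cap at 218 months: 148 months is within the cap, no reduction.

148 months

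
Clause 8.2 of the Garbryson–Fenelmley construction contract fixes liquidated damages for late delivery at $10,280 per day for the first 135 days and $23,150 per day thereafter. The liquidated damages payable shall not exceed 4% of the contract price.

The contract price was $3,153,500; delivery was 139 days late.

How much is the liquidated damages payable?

First 135 days: 135 × $10,280 = $1,387,800
Remaining days: (139 − 135) × $23,150 = $92,600
Accrued per-day damages: $1,387,800 + $92,600 = $1,480,400
Cap: 4% of $3,153,500 = $126,140
Cap at $126,140: $1,480,400 exceeds the cap → $126,140

$126,140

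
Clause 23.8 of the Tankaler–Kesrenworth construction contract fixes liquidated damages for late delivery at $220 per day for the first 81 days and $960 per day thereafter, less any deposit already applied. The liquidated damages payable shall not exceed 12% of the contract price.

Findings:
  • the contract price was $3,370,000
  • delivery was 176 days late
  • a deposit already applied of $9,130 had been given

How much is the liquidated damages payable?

$99,890

First 81 days: 81 × $220 = $17,820
Remaining days: (176 − 81) × $960 = $91,200
Accrued per-day damages: $17,820 + $91,200 = $109,020
Less deposit already applied: $109,020 − $9,130 = $99,890
Cap: 12% of $3,370,000 = $404,400
Cap at $404,400: $99,890 is within the cap, no reduction.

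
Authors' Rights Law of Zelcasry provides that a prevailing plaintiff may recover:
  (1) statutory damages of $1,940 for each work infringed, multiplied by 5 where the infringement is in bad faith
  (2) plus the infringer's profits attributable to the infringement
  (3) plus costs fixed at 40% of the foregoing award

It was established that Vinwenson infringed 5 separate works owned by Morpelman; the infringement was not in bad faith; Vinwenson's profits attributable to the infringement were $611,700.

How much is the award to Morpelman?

Statutory damages: 5 × $1,940 = $9,700
Infringement not in bad faith: no ×5 enhancement.
Combined award: $9,700 + $611,700 = $621,400
Costs: 40% of $621,400 = $248,560
Award plus costs: $621,400 + $248,560 = $869,960

Award: $869,960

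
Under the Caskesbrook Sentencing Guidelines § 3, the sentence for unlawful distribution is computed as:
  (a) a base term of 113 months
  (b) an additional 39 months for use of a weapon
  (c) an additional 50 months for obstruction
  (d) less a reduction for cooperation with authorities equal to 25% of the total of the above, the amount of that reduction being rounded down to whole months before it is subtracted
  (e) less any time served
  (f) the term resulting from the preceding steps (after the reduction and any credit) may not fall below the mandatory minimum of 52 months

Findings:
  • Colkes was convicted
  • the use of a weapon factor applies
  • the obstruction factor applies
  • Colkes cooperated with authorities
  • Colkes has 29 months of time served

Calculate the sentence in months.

Sentence: 123 months

Use of a weapon enhancement: +39 months
Obstruction enhancement: +50 months
Adjusted term: 113 months + 39 months + 50 months = 202 months
Cooperation with authorities reduction: 25% of 202 months = 50 months (rounded down)
After reduction: 202 − 50 = 152 months
Less time served: 152 months − 29 months = 123 months
Minimum 52 months: 123 months meets the minimum, no increase.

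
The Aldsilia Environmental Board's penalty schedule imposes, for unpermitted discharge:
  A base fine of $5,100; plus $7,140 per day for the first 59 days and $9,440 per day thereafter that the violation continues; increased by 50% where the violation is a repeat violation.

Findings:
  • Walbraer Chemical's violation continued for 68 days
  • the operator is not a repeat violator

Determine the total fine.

$511,320

First 59 days: 59 × $7,140 = $421,260
Remaining days: (68 − 59) × $9,440 = $84,960
Per-day component: $421,260 + $84,960 = $506,220
Base plus per-day: $5,100 + $506,220 = $511,320
The operator is not a repeat violator: no 50% increase.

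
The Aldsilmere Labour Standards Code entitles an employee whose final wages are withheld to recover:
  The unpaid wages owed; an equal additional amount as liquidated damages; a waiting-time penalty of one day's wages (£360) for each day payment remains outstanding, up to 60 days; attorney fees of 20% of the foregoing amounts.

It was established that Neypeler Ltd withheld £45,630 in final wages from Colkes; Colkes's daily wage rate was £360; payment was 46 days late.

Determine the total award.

£129,384

Liquidated damages (equal amount): £45,630
Penalty days: min(46, 60) = 46
Waiting-time penalty: 46 × £360 = £16,560
Subtotal: £45,630 + £45,630 + £16,560 = £107,820
Attorney fees: 20% of £107,820 = £21,564
Total award: £107,820 + £21,564 = £129,384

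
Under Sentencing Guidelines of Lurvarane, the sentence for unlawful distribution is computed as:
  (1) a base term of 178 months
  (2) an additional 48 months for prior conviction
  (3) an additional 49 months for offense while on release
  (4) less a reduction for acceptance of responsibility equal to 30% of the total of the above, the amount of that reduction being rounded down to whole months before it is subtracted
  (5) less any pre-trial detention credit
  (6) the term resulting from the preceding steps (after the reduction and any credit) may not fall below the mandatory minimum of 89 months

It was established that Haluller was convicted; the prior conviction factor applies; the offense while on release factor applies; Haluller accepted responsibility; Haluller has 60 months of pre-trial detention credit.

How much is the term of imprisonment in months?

Prior conviction enhancement: +48 months
Offense while on release enhancement: +49 months
Adjusted term: 178 months + 48 months + 49 months = 275 months
Acceptance of responsibility reduction: 30% of 275 months = 82 months (rounded down)
After reduction: 275 − 82 = 193 months
Less pre-trial detention credit: 193 months − 60 months = 133 months
Minimum 89 months: 133 months meets the minimum, no increase.

133 months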